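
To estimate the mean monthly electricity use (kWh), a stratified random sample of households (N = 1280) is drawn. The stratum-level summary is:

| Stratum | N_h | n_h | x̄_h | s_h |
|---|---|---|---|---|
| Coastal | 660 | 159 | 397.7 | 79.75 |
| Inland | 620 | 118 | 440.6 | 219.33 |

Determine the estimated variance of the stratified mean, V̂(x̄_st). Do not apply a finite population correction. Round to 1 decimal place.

V̂(x̄_st) = Σ W_h² s_h²/n_h, with W_h = N_h/N and N = 1280:
  stratum Coastal: (660/1280)²·79.75²/159 = 10.6349
  stratum Inland: (620/1280)²·219.33²/118 = 95.6484
V̂(x̄_st) = 106.283

V̂(x̄_st) ≈ 106.3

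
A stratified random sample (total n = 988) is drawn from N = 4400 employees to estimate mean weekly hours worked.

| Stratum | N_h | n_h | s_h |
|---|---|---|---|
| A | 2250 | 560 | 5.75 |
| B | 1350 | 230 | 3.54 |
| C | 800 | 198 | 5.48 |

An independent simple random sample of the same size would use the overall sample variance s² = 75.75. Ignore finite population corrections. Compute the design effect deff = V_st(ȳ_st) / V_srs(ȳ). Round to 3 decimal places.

deff ≈ 0.334

V̂(ȳ_st) = Σ W_h² s_h²/n_h, with W_h = N_h/N and N = 4400:
  stratum A: (2250/4400)²·5.75²/560 = 0.0154386
  stratum B: (1350/4400)²·3.54²/230 = 0.0051291
  stratum C: (800/4400)²·5.48²/198 = 0.00501384
V_st = 0.0255815
V_srs = s²/n = 75.75/988 = 0.07667
deff = V_st / V_srs = 0.0255815/0.07667 = 0.3337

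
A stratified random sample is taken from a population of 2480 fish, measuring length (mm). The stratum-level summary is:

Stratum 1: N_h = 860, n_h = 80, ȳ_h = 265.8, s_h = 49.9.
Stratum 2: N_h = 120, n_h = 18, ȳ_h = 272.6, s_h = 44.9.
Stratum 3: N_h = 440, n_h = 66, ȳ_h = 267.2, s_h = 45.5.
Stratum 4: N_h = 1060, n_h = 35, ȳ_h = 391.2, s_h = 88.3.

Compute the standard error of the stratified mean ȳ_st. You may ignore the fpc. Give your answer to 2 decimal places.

V̂(ȳ_st) = Σ W_h² s_h²/n_h, with W_h = N_h/N and N = 2480:
  stratum 1: (860/2480)²·49.9²/80 = 3.74287
  stratum 2: (120/2480)²·44.9²/18 = 0.262228
  stratum 3: (440/2480)²·45.5²/66 = 0.987372
  stratum 4: (1060/2480)²·88.3²/35 = 40.6969
V̂(ȳ_st) = 45.6894
SE(ȳ_st) = √45.6894 = 6.75939

SE(ȳ_st) ≈ 6.76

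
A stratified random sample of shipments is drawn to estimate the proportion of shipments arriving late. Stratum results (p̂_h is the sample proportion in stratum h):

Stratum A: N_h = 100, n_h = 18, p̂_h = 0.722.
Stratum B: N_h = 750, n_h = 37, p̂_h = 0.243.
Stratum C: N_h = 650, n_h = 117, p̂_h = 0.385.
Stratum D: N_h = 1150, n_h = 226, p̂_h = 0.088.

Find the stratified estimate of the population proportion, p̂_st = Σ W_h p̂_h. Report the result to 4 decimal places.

N = 2650; stratum weights W_h = N_h/N.
p̂_st = Σ W_h p̂_h = (100·0.722 + 750·0.243 + 650·0.385 + 1150·0.088)/2650 = 0.22864

p̂_st ≈ 0.2286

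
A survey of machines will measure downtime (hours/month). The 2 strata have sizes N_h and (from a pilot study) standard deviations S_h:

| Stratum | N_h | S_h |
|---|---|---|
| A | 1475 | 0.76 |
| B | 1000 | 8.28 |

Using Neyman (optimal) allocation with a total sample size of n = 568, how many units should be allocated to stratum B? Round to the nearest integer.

500

Neyman allocation: n_h = n · N_h S_h / Σ N_i S_i, with n = 568.
  stratum A: N_h·S_h = 1475·0.76 = 1121.00
  stratum B: N_h·S_h = 1000·8.28 = 8280.00
Σ N_h S_h = 9401.00
n for stratum B = 568·8280.00/9401.00 = 500.270 → 500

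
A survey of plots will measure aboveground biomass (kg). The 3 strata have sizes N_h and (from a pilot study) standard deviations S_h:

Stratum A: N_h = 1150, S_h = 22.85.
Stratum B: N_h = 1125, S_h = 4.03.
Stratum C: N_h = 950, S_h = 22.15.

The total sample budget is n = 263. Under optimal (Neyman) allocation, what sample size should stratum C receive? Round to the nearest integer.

Neyman allocation: n_h = n · N_h S_h / Σ N_i S_i, with n = 263.
  stratum A: N_h·S_h = 1150·22.85 = 26277.50
  stratum B: N_h·S_h = 1125·4.03 = 4533.75
  stratum C: N_h·S_h = 950·22.15 = 21042.50
Σ N_h S_h = 51853.75
n for stratum C = 263·21042.50/51853.75 = 106.727 → 107

107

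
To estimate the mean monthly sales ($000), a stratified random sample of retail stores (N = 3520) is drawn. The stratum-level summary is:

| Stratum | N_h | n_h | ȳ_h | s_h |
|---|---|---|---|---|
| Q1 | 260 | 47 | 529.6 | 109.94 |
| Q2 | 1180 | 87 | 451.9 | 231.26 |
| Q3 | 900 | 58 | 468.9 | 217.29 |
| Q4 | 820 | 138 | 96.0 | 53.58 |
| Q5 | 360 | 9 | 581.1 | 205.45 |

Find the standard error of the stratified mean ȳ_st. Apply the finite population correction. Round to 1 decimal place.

SE(ȳ_st) ≈ 12.8

V̂(ȳ_st) = Σ W_h² (1 − n_h/N_h) s_h²/n_h, with W_h = N_h/N and N = 3520:
  stratum Q1: (260/3520)²·(1 − 47/260)·109.94²/47 = 1.14943
  stratum Q2: (1180/3520)²·(1 − 87/1180)·231.26²/87 = 63.988
  stratum Q3: (900/3520)²·(1 − 58/900)·217.29²/58 = 49.7876
  stratum Q4: (820/3520)²·(1 − 138/820)·53.58²/138 = 0.938943
  stratum Q5: (360/3520)²·(1 − 9/360)·205.45²/9 = 47.8293
V̂(ȳ_st) = 163.693
SE(ȳ_st) = √163.693 = 12.7943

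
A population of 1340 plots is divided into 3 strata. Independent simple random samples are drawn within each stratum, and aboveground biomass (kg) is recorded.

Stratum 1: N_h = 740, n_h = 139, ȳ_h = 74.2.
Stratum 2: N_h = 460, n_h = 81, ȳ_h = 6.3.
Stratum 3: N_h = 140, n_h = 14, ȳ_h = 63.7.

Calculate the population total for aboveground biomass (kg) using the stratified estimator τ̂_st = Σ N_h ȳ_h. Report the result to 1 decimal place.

τ̂_st ≈ 66724.0

τ̂_st = Σ N_h ȳ_h = 740·74.2 + 460·6.3 + 140·63.7 = 66724.0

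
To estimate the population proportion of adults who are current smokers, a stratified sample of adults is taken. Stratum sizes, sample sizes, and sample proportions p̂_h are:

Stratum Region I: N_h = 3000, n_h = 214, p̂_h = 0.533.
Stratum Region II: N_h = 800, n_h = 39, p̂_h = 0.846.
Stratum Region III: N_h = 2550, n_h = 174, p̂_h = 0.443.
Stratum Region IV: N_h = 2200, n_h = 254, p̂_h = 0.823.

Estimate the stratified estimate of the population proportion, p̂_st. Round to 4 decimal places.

N = 8550; stratum weights W_h = N_h/N.
p̂_st = Σ W_h p̂_h = (3000·0.533 + 800·0.846 + 2550·0.443 + 2200·0.823)/8550 = 0.61006

p̂_st ≈ 0.6101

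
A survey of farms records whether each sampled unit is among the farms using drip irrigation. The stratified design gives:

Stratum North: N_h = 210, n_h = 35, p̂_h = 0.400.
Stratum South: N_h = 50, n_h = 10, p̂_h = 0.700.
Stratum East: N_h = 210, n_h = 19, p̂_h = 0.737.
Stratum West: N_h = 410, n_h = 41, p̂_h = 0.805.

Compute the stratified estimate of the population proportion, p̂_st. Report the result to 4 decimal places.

p̂_st ≈ 0.6862

N = 880; stratum weights W_h = N_h/N.
p̂_st = Σ W_h p̂_h = (210·0.400 + 50·0.700 + 210·0.737 + 410·0.805)/880 = 0.68616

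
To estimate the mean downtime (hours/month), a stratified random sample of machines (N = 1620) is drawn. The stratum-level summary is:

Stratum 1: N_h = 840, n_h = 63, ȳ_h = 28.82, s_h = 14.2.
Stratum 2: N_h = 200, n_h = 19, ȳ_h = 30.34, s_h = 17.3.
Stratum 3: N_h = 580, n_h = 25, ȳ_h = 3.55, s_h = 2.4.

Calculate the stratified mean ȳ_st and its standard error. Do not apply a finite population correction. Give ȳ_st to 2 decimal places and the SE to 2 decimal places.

ȳ_st ≈ 19.96, SE ≈ 1.06

ȳ_st = Σ W_h ȳ_h = (840·28.82 + 200·30.34 + 580·3.55)/1620 = 19.96037
V̂(ȳ_st) = Σ W_h² s_h²/n_h, with W_h = N_h/N and N = 1620:
  stratum 1: (840/1620)²·14.2²/63 = 0.860527
  stratum 2: (200/1620)²·17.3²/19 = 0.240087
  stratum 3: (580/1620)²·2.4²/25 = 0.0295331
V̂(ȳ_st) = 1.13015
SE(ȳ_st) = √1.13015 = 1.06308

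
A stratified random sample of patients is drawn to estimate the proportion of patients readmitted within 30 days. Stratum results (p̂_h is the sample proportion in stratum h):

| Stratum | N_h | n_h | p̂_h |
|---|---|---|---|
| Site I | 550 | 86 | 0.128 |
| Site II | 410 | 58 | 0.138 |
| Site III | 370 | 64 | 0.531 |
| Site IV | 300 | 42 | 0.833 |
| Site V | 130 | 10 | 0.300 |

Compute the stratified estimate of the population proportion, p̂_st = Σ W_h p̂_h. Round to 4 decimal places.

N = 1760; stratum weights W_h = N_h/N.
p̂_st = Σ W_h p̂_h = (550·0.128 + 410·0.138 + 370·0.531 + 300·0.833 + 130·0.300)/1760 = 0.34793

p̂_st ≈ 0.3479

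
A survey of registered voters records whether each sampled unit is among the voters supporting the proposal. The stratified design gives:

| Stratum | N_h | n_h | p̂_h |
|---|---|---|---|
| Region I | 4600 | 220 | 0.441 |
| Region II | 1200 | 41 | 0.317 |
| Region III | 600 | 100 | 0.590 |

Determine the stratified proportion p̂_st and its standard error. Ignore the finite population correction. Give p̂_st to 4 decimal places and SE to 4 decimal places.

p̂_st ≈ 0.4317, SE ≈ 0.0282

N = 6400; stratum weights W_h = N_h/N.
p̂_st = Σ W_h p̂_h = (4600·0.441 + 1200·0.317 + 600·0.590)/6400 = 0.43172
V̂(p̂_st) = Σ W_h² p̂_h(1−p̂_h)/(n_h−1):
  stratum Region I: (4600/6400)²·0.441·0.559/219 = 0.000581516
  stratum Region II: (1200/6400)²·0.317·0.683/40 = 0.000190293
  stratum Region III: (600/6400)²·0.590·0.410/99 = 2.14755e-05
V̂(p̂_st) = 0.000793285; SE = √V̂ = 0.0281653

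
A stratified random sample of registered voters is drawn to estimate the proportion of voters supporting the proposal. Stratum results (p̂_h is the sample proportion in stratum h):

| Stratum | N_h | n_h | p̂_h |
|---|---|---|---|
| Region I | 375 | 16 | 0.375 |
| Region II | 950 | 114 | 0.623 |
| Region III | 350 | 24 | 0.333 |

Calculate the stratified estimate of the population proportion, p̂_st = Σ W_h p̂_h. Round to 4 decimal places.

N = 1675; stratum weights W_h = N_h/N.
p̂_st = Σ W_h p̂_h = (375·0.375 + 950·0.623 + 350·0.333)/1675 = 0.50688

p̂_st ≈ 0.5069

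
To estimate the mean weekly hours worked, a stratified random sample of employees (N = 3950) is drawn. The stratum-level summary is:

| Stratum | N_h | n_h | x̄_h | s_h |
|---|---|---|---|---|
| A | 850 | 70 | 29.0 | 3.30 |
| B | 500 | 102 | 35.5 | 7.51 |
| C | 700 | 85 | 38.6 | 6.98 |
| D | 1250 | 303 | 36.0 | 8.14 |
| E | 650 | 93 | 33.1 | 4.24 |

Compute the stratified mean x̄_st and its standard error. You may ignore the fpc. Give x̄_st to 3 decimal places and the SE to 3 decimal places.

x̄_st ≈ 34.414, SE ≈ 0.247

x̄_st = Σ W_h x̄_h = (850·29.0 + 500·35.5 + 700·38.6 + 1250·36.0 + 650·33.1)/3950 = 34.41392
V̂(x̄_st) = Σ W_h² s_h²/n_h, with W_h = N_h/N and N = 3950:
  stratum A: (850/3950)²·3.30²/70 = 0.007204
  stratum B: (500/3950)²·7.51²/102 = 0.00885983
  stratum C: (700/3950)²·6.98²/85 = 0.0180009
  stratum D: (1250/3950)²·8.14²/303 = 0.0218994
  stratum E: (650/3950)²·4.24²/93 = 0.00523457
V̂(x̄_st) = 0.0611987
SE(x̄_st) = √0.0611987 = 0.247384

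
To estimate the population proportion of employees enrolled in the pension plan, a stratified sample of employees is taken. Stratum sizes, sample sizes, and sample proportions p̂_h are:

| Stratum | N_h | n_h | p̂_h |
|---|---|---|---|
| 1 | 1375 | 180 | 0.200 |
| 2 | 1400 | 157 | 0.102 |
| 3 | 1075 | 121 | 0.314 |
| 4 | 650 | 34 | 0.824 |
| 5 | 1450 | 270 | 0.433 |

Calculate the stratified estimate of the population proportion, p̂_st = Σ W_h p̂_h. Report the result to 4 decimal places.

p̂_st ≈ 0.3225

N = 5950; stratum weights W_h = N_h/N.
p̂_st = Σ W_h p̂_h = (1375·0.200 + 1400·0.102 + 1075·0.314 + 650·0.824 + 1450·0.433)/5950 = 0.32249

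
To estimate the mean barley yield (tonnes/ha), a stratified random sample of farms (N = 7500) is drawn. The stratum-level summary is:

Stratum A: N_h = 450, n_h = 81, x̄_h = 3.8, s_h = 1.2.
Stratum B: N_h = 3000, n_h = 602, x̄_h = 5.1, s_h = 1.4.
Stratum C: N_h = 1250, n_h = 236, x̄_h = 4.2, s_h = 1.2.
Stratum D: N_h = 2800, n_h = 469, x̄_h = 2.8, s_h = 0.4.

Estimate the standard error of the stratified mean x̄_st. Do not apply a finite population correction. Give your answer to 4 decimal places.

V̂(x̄_st) = Σ W_h² s_h²/n_h, with W_h = N_h/N and N = 7500:
  stratum A: (450/7500)²·1.2²/81 = 6.4e-05
  stratum B: (3000/7500)²·1.4²/602 = 0.00052093
  stratum C: (1250/7500)²·1.2²/236 = 0.000169492
  stratum D: (2800/7500)²·0.4²/469 = 4.75489e-05
V̂(x̄_st) = 0.000801971
SE(x̄_st) = √0.000801971 = 0.0283191

SE(x̄_st) ≈ 0.0283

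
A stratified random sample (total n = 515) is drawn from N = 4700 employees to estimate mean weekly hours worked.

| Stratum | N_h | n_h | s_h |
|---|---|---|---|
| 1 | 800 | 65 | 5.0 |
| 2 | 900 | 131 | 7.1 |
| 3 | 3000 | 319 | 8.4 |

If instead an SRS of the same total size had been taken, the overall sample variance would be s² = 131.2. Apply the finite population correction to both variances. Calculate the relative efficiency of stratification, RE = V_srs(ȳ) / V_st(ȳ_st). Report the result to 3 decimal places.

RE ≈ 2.206

V̂(ȳ_st) = Σ W_h² (1 − n_h/N_h) s_h²/n_h, with W_h = N_h/N and N = 4700:
  stratum 1: (800/4700)²·(1 − 65/800)·5.0²/65 = 0.0102378
  stratum 2: (900/4700)²·(1 − 131/900)·7.1²/131 = 0.0120564
  stratum 3: (3000/4700)²·(1 − 319/3000)·8.4²/319 = 0.080536
V_st = 0.10283
V_srs = (1 − 515/4700)·131.2/515 = 0.226842
Relative efficiency = V_srs / V_st = 0.226842/0.10283 = 2.2060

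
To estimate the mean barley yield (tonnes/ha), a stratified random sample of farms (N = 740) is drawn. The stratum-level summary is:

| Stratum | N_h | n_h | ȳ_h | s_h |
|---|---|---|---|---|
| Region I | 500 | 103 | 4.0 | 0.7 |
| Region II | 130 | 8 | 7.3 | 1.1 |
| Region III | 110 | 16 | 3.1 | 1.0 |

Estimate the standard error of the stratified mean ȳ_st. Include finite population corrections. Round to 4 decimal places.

V̂(ȳ_st) = Σ W_h² (1 − n_h/N_h) s_h²/n_h, with W_h = N_h/N and N = 740:
  stratum Region I: (500/740)²·(1 − 103/500)·0.7²/103 = 0.00172447
  stratum Region II: (130/740)²·(1 − 8/130)·1.1²/8 = 0.00438062
  stratum Region III: (110/740)²·(1 − 16/110)·1.0²/16 = 0.00118015
V̂(ȳ_st) = 0.00728524
SE(ȳ_st) = √0.00728524 = 0.0853536

SE(ȳ_st) ≈ 0.0854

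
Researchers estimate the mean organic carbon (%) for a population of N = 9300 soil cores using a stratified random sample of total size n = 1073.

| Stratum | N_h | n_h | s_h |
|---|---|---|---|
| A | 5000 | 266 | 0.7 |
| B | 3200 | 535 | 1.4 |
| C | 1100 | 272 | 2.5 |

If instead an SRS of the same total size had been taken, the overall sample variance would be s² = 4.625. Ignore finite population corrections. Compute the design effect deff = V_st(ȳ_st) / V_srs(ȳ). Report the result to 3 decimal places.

deff ≈ 0.299

V̂(ȳ_st) = Σ W_h² s_h²/n_h, with W_h = N_h/N and N = 9300:
  stratum A: (5000/9300)²·0.7²/266 = 0.000532462
  stratum B: (3200/9300)²·1.4²/535 = 0.000433747
  stratum C: (1100/9300)²·2.5²/272 = 0.000321463
V_st = 0.00128767
V_srs = s²/n = 4.625/1073 = 0.00431034
deff = V_st / V_srs = 0.00128767/0.00431034 = 0.2987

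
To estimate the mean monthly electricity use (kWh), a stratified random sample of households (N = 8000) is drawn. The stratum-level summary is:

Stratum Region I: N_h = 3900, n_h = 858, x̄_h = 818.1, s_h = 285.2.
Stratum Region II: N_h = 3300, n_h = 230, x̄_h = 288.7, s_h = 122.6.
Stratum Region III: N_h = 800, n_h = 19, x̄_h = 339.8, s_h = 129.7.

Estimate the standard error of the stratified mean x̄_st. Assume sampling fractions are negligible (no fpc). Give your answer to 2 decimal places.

SE(x̄_st) ≈ 6.52

V̂(x̄_st) = Σ W_h² s_h²/n_h, with W_h = N_h/N and N = 8000:
  stratum Region I: (3900/8000)²·285.2²/858 = 22.53
  stratum Region II: (3300/8000)²·122.6²/230 = 11.1199
  stratum Region III: (800/8000)²·129.7²/19 = 8.85373
V̂(x̄_st) = 42.5036
SE(x̄_st) = √42.5036 = 6.51948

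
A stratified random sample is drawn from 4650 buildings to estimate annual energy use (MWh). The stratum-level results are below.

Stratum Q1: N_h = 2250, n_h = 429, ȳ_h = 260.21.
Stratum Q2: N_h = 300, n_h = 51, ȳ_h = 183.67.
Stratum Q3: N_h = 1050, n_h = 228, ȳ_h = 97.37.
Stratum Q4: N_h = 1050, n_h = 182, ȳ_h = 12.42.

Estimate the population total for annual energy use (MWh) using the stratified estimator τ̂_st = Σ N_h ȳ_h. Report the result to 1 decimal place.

τ̂_st = Σ N_h ȳ_h = 2250·260.21 + 300·183.67 + 1050·97.37 + 1050·12.42 = 755853.0

τ̂_st ≈ 755853.0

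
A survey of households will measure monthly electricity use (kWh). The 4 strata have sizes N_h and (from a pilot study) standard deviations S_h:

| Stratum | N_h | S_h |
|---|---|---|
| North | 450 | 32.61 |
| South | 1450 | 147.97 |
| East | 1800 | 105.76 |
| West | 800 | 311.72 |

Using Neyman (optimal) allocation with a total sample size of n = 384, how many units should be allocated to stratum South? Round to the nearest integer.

Neyman allocation: n_h = n · N_h S_h / Σ N_i S_i, with n = 384.
  stratum North: N_h·S_h = 450·32.61 = 14674.50
  stratum South: N_h·S_h = 1450·147.97 = 214556.50
  stratum East: N_h·S_h = 1800·105.76 = 190368.00
  stratum West: N_h·S_h = 800·311.72 = 249376.00
Σ N_h S_h = 668975.00
n for stratum South = 384·214556.50/668975.00 = 123.158 → 123

123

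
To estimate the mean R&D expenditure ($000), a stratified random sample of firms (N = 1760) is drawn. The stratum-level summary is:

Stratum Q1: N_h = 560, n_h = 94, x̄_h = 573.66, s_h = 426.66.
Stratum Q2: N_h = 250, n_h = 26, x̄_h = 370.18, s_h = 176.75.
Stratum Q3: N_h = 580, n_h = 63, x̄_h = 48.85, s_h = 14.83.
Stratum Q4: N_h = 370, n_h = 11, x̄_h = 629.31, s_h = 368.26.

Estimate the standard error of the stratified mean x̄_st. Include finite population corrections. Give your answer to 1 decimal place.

SE(x̄_st) ≈ 26.7

V̂(x̄_st) = Σ W_h² (1 − n_h/N_h) s_h²/n_h, with W_h = N_h/N and N = 1760:
  stratum Q1: (560/1760)²·(1 − 94/560)·426.66²/94 = 163.149
  stratum Q2: (250/1760)²·(1 − 26/250)·176.75²/26 = 21.7224
  stratum Q3: (580/1760)²·(1 − 63/580)·14.83²/63 = 0.337936
  stratum Q4: (370/1760)²·(1 − 11/370)·368.26²/11 = 528.673
V̂(x̄_st) = 713.883
SE(x̄_st) = √713.883 = 26.7186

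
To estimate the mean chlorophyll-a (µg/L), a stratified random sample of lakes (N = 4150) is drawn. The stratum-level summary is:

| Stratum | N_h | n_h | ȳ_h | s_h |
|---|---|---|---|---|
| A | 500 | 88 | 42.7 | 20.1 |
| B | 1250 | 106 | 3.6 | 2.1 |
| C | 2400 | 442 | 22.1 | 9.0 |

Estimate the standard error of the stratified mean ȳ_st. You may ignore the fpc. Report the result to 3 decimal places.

V̂(ȳ_st) = Σ W_h² s_h²/n_h, with W_h = N_h/N and N = 4150:
  stratum A: (500/4150)²·20.1²/88 = 0.0666428
  stratum B: (1250/4150)²·2.1²/106 = 0.00377448
  stratum C: (2400/4150)²·9.0²/442 = 0.0612899
V̂(ȳ_st) = 0.131707
SE(ȳ_st) = √0.131707 = 0.362915

SE(ȳ_st) ≈ 0.363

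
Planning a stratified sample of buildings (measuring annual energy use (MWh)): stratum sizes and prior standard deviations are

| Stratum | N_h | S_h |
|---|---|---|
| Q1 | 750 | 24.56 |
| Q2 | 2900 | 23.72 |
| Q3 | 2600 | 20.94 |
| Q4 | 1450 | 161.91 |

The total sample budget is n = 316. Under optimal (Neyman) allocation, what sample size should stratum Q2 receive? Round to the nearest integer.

58

Neyman allocation: n_h = n · N_h S_h / Σ N_i S_i, with n = 316.
  stratum Q1: N_h·S_h = 750·24.56 = 18420.00
  stratum Q2: N_h·S_h = 2900·23.72 = 68788.00
  stratum Q3: N_h·S_h = 2600·20.94 = 54444.00
  stratum Q4: N_h·S_h = 1450·161.91 = 234769.50
Σ N_h S_h = 376421.50
n for stratum Q2 = 316·68788.00/376421.50 = 57.746 → 58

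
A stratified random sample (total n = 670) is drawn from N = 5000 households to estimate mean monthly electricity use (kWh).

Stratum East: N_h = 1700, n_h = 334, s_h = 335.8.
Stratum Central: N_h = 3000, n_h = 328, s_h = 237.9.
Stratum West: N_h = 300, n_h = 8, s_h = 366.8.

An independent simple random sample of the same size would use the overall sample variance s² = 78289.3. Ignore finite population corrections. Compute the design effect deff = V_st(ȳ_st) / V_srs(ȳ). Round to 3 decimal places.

deff ≈ 1.384

V̂(ȳ_st) = Σ W_h² s_h²/n_h, with W_h = N_h/N and N = 5000:
  stratum East: (1700/5000)²·335.8²/334 = 39.0277
  stratum Central: (3000/5000)²·237.9²/328 = 62.118
  stratum West: (300/5000)²·366.8²/8 = 60.544
V_st = 161.69
V_srs = s²/n = 78289.3/670 = 116.85
deff = V_st / V_srs = 161.69/116.85 = 1.3837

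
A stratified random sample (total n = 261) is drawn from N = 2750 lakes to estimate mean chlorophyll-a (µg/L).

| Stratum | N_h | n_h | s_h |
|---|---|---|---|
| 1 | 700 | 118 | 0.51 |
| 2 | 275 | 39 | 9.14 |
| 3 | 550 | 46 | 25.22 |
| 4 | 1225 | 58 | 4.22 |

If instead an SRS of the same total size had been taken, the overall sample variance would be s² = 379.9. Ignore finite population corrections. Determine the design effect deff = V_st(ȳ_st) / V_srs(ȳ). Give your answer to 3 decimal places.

deff ≈ 0.437

V̂(ȳ_st) = Σ W_h² s_h²/n_h, with W_h = N_h/N and N = 2750:
  stratum 1: (700/2750)²·0.51²/118 = 0.00014282
  stratum 2: (275/2750)²·9.14²/39 = 0.0214204
  stratum 3: (550/2750)²·25.22²/46 = 0.553086
  stratum 4: (1225/2750)²·4.22²/58 = 0.0609261
V_st = 0.635575
V_srs = s²/n = 379.9/261 = 1.45556
deff = V_st / V_srs = 0.635575/1.45556 = 0.4367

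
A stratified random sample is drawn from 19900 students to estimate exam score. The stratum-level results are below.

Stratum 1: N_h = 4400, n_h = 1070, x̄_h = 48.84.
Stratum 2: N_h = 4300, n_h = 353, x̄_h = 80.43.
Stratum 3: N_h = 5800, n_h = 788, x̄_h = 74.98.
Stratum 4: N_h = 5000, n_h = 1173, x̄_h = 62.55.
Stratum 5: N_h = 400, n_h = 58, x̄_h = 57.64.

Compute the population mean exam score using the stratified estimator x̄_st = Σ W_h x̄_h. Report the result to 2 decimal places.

x̄_st ≈ 66.91

N = Σ N_h = 19900. Stratum weights W_h = N_h/N.
x̄_st = (4400·48.84 + 4300·80.43 + 5800·74.98 + 5000·62.55 + 400·57.64) / 19900 = 66.9063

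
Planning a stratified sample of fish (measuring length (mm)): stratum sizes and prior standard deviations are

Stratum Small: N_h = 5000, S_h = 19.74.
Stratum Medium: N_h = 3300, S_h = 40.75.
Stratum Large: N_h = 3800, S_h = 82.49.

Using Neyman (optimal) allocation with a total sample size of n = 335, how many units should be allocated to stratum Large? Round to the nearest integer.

192

Neyman allocation: n_h = n · N_h S_h / Σ N_i S_i, with n = 335.
  stratum Small: N_h·S_h = 5000·19.74 = 98700.00
  stratum Medium: N_h·S_h = 3300·40.75 = 134475.00
  stratum Large: N_h·S_h = 3800·82.49 = 313462.00
Σ N_h S_h = 546637.00
n for stratum Large = 335·313462.00/546637.00 = 192.101 → 192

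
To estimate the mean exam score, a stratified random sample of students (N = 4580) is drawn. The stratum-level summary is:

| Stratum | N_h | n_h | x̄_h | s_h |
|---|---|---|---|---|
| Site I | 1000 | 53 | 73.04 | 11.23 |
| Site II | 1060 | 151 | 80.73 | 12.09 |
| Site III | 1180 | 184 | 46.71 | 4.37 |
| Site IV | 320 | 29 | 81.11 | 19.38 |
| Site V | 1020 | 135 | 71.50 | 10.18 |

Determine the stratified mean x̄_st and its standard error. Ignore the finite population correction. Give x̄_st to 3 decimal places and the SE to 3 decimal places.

x̄_st = Σ W_h x̄_h = (1000·73.04 + 1060·80.73 + 1180·46.71 + 320·81.11 + 1020·71.50)/4580 = 68.25694
V̂(x̄_st) = Σ W_h² s_h²/n_h, with W_h = N_h/N and N = 4580:
  stratum Site I: (1000/4580)²·11.23²/53 = 0.113436
  stratum Site II: (1060/4580)²·12.09²/151 = 0.0518509
  stratum Site III: (1180/4580)²·4.37²/184 = 0.00688935
  stratum Site IV: (320/4580)²·19.38²/29 = 0.0632235
  stratum Site V: (1020/4580)²·10.18²/135 = 0.0380742
V̂(x̄_st) = 0.273474
SE(x̄_st) = √0.273474 = 0.522948

x̄_st ≈ 68.257, SE ≈ 0.523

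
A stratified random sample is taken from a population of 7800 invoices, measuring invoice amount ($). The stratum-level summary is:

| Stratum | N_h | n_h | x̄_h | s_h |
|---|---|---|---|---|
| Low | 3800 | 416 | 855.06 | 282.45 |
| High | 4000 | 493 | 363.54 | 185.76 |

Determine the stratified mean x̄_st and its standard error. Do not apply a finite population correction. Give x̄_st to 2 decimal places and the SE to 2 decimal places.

x̄_st ≈ 603.00, SE ≈ 8.00

x̄_st = Σ W_h x̄_h = (3800·855.06 + 4000·363.54)/7800 = 602.99846
V̂(x̄_st) = Σ W_h² s_h²/n_h, with W_h = N_h/N and N = 7800:
  stratum Low: (3800/7800)²·282.45²/416 = 45.5164
  stratum High: (4000/7800)²·185.76²/493 = 18.4072
V̂(x̄_st) = 63.9236
SE(x̄_st) = √63.9236 = 7.99522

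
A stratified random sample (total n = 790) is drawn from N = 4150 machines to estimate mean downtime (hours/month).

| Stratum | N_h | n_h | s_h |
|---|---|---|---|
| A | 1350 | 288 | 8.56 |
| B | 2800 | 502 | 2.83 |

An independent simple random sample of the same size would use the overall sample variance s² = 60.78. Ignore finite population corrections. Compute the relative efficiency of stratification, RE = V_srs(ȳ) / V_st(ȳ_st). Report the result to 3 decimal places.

V̂(ȳ_st) = Σ W_h² s_h²/n_h, with W_h = N_h/N and N = 4150:
  stratum A: (1350/4150)²·8.56²/288 = 0.0269232
  stratum B: (2800/4150)²·2.83²/502 = 0.00726255
V_st = 0.0341857
V_srs = s²/n = 60.78/790 = 0.0769367
Relative efficiency = V_srs / V_st = 0.0769367/0.0341857 = 2.2506

RE ≈ 2.251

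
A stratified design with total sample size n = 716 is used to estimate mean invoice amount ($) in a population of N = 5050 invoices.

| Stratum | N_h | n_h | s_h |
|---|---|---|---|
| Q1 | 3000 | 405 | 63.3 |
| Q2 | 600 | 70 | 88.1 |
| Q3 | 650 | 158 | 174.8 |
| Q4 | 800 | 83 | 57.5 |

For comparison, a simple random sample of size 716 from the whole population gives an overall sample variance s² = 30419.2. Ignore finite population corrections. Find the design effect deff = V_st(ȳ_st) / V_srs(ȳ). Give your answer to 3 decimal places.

V̂(ȳ_st) = Σ W_h² s_h²/n_h, with W_h = N_h/N and N = 5050:
  stratum Q1: (3000/5050)²·63.3²/405 = 3.4915
  stratum Q2: (600/5050)²·88.1²/70 = 1.56521
  stratum Q3: (650/5050)²·174.8²/158 = 3.20383
  stratum Q4: (800/5050)²·57.5²/83 = 0.999666
V_st = 9.26021
V_srs = s²/n = 30419.2/716 = 42.4849
deff = V_st / V_srs = 9.26021/42.4849 = 0.2180

deff ≈ 0.218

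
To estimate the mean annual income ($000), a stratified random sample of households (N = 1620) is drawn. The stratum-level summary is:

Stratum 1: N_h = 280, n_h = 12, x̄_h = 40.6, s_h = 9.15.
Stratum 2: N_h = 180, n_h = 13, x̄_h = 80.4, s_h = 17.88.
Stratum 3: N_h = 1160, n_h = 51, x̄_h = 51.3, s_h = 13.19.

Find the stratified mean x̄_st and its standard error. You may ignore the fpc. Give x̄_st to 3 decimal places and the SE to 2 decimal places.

x̄_st = Σ W_h x̄_h = (280·40.6 + 180·80.4 + 1160·51.3)/1620 = 52.68395
V̂(x̄_st) = Σ W_h² s_h²/n_h, with W_h = N_h/N and N = 1620:
  stratum 1: (280/1620)²·9.15²/12 = 0.208424
  stratum 2: (180/1620)²·17.88²/13 = 0.303603
  stratum 3: (1160/1620)²·13.19²/51 = 1.74906
V̂(x̄_st) = 2.26109
SE(x̄_st) = √2.26109 = 1.50369

x̄_st ≈ 52.684, SE ≈ 1.50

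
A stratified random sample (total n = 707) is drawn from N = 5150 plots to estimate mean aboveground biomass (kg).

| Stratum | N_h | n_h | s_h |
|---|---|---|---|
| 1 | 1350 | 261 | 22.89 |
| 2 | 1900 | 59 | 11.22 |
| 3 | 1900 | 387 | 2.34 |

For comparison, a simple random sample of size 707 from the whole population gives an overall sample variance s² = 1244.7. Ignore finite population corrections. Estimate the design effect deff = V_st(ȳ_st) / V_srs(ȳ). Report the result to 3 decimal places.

V̂(ȳ_st) = Σ W_h² s_h²/n_h, with W_h = N_h/N and N = 5150:
  stratum 1: (1350/5150)²·22.89²/261 = 0.137944
  stratum 2: (1900/5150)²·11.22²/59 = 0.29042
  stratum 3: (1900/5150)²·2.34²/387 = 0.00192581
V_st = 0.43029
V_srs = s²/n = 1244.7/707 = 1.76054
deff = V_st / V_srs = 0.43029/1.76054 = 0.2444

deff ≈ 0.244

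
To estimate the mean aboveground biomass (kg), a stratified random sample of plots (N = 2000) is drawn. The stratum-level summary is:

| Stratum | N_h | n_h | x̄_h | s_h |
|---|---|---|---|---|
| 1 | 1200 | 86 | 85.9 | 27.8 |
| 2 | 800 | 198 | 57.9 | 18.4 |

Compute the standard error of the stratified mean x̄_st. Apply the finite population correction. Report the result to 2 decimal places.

V̂(x̄_st) = Σ W_h² (1 − n_h/N_h) s_h²/n_h, with W_h = N_h/N and N = 2000:
  stratum 1: (1200/2000)²·(1 − 86/1200)·27.8²/86 = 3.00329
  stratum 2: (800/2000)²·(1 − 198/800)·18.4²/198 = 0.205872
V̂(x̄_st) = 3.20916
SE(x̄_st) = √3.20916 = 1.79141

SE(x̄_st) ≈ 1.79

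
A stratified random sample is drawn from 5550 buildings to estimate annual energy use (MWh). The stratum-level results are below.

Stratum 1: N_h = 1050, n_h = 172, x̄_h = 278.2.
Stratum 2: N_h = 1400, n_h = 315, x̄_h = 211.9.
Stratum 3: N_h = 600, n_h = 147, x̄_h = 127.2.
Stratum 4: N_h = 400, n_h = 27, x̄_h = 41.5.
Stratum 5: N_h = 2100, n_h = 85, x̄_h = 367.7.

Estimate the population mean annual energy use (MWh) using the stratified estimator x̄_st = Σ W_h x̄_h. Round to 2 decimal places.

x̄_st ≈ 261.96

N = Σ N_h = 5550. Stratum weights W_h = N_h/N.
x̄_st = (1050·278.2 + 1400·211.9 + 600·127.2 + 400·41.5 + 2100·367.7) / 5550 = 261.9568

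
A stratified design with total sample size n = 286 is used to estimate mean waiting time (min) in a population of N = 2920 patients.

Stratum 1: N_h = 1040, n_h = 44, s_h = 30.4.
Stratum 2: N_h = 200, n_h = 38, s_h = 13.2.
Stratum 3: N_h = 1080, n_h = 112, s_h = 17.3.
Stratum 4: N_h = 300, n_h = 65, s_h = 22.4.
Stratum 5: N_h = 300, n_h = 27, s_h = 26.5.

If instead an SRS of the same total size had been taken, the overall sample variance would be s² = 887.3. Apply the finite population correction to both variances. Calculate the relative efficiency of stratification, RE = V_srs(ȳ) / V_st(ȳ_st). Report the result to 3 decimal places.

RE ≈ 0.872

V̂(ȳ_st) = Σ W_h² (1 − n_h/N_h) s_h²/n_h, with W_h = N_h/N and N = 2920:
  stratum 1: (1040/2920)²·(1 − 44/1040)·30.4²/44 = 2.55165
  stratum 2: (200/2920)²·(1 − 38/200)·13.2²/38 = 0.0174238
  stratum 3: (1080/2920)²·(1 − 112/1080)·17.3²/112 = 0.327648
  stratum 4: (300/2920)²·(1 − 65/300)·22.4²/65 = 0.0638272
  stratum 5: (300/2920)²·(1 − 27/300)·26.5²/27 = 0.249831
V_st = 3.21038
V_srs = (1 − 286/2920)·887.3/286 = 2.79858
Relative efficiency = V_srs / V_st = 2.79858/3.21038 = 0.8717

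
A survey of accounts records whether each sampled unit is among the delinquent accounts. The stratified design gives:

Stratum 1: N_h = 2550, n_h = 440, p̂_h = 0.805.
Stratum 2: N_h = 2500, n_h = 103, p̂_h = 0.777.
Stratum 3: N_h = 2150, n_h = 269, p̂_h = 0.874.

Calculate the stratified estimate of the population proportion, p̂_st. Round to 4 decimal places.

N = 7200; stratum weights W_h = N_h/N.
p̂_st = Σ W_h p̂_h = (2550·0.805 + 2500·0.777 + 2150·0.874)/7200 = 0.81588

p̂_st ≈ 0.8159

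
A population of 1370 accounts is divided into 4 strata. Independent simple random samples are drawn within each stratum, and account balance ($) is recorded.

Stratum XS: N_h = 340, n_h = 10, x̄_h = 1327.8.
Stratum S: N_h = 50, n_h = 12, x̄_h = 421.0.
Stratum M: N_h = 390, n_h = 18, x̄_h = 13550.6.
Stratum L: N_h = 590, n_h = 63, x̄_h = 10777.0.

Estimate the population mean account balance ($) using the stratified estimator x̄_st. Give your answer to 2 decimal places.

N = Σ N_h = 1370. Stratum weights W_h = N_h/N.
x̄_st = (340·1327.8 + 50·421.0 + 390·13550.6 + 590·10777.0) / 1370 = 8843.5518

x̄_st ≈ 8843.55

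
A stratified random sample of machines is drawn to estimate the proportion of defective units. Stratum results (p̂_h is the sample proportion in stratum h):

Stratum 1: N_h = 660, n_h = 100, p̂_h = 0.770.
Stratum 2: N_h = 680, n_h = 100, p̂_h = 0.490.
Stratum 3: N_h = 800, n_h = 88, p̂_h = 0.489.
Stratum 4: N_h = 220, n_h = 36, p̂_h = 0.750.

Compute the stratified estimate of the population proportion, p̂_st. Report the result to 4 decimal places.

p̂_st ≈ 0.5922

N = 2360; stratum weights W_h = N_h/N.
p̂_st = Σ W_h p̂_h = (660·0.770 + 680·0.490 + 800·0.489 + 220·0.750)/2360 = 0.59220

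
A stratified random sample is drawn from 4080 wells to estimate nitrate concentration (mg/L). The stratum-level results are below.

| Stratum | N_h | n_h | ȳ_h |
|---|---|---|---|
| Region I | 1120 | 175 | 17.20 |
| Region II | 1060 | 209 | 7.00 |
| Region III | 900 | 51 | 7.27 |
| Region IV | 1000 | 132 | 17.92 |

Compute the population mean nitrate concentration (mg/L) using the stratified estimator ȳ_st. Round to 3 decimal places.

N = Σ N_h = 4080. Stratum weights W_h = N_h/N.
ȳ_st = (1120·17.20 + 1060·7.00 + 900·7.27 + 1000·17.92) / 4080 = 12.53603

ȳ_st ≈ 12.536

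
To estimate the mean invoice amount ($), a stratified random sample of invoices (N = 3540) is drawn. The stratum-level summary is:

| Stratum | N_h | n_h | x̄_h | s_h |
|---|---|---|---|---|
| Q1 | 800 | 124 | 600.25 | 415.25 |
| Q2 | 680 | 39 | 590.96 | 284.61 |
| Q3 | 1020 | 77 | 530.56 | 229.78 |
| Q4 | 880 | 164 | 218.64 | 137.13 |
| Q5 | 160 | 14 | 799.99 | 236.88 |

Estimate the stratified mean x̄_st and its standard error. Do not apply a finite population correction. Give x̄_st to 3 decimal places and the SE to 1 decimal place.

x̄_st ≈ 492.550, SE ≈ 14.8

x̄_st = Σ W_h x̄_h = (800·600.25 + 680·590.96 + 1020·530.56 + 880·218.64 + 160·799.99)/3540 = 492.54960
V̂(x̄_st) = Σ W_h² s_h²/n_h, with W_h = N_h/N and N = 3540:
  stratum Q1: (800/3540)²·415.25²/124 = 71.0184
  stratum Q2: (680/3540)²·284.61²/39 = 76.6385
  stratum Q3: (1020/3540)²·229.78²/77 = 56.9282
  stratum Q4: (880/3540)²·137.13²/164 = 7.08565
  stratum Q5: (160/3540)²·236.88²/14 = 8.18771
V̂(x̄_st) = 219.858
SE(x̄_st) = √219.858 = 14.8276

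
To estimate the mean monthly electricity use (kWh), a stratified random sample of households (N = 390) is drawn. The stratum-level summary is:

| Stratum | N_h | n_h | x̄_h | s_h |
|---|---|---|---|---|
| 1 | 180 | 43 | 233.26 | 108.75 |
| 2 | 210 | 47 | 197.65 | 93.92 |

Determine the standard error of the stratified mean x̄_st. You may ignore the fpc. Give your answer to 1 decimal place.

SE(x̄_st) ≈ 10.6

V̂(x̄_st) = Σ W_h² s_h²/n_h, with W_h = N_h/N and N = 390:
  stratum 1: (180/390)²·108.75²/43 = 58.5876
  stratum 2: (210/390)²·93.92²/47 = 54.4161
V̂(x̄_st) = 113.004
SE(x̄_st) = √113.004 = 10.6303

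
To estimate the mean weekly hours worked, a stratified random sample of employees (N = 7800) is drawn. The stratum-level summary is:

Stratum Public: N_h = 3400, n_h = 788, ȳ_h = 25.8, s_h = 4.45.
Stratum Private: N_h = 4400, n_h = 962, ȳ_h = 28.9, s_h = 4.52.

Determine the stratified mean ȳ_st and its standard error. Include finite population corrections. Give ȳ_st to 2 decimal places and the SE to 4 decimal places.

ȳ_st = Σ W_h ȳ_h = (3400·25.8 + 4400·28.9)/7800 = 27.54872
V̂(ȳ_st) = Σ W_h² (1 − n_h/N_h) s_h²/n_h, with W_h = N_h/N and N = 7800:
  stratum Public: (3400/7800)²·(1 − 788/3400)·4.45²/788 = 0.00366823
  stratum Private: (4400/7800)²·(1 − 962/4400)·4.52²/962 = 0.00528045
V̂(ȳ_st) = 0.00894868
SE(ȳ_st) = √0.00894868 = 0.0945975

ȳ_st ≈ 27.55, SE ≈ 0.0946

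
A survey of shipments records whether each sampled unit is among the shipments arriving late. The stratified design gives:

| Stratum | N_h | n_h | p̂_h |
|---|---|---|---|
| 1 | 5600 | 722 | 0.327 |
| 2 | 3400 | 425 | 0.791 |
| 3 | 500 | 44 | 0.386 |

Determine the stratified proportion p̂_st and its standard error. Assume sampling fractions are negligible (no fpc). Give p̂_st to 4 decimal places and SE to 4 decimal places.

p̂_st ≈ 0.4962, SE ≈ 0.0131

N = 9500; stratum weights W_h = N_h/N.
p̂_st = Σ W_h p̂_h = (5600·0.327 + 3400·0.791 + 500·0.386)/9500 = 0.49617
V̂(p̂_st) = Σ W_h² p̂_h(1−p̂_h)/(n_h−1):
  stratum 1: (5600/9500)²·0.327·0.673/721 = 0.000106061
  stratum 2: (3400/9500)²·0.791·0.209/424 = 4.99422e-05
  stratum 3: (500/9500)²·0.386·0.614/43 = 1.52679e-05
V̂(p̂_st) = 0.000171271; SE = √V̂ = 0.0130871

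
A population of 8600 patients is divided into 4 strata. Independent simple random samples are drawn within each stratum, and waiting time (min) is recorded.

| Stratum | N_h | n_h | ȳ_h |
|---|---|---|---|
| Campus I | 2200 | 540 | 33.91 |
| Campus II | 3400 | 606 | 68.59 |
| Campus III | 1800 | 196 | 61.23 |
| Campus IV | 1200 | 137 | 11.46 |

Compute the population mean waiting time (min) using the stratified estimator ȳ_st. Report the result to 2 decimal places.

ȳ_st ≈ 50.21

N = Σ N_h = 8600. Stratum weights W_h = N_h/N.
ȳ_st = (2200·33.91 + 3400·68.59 + 1800·61.23 + 1200·11.46) / 8600 = 50.2063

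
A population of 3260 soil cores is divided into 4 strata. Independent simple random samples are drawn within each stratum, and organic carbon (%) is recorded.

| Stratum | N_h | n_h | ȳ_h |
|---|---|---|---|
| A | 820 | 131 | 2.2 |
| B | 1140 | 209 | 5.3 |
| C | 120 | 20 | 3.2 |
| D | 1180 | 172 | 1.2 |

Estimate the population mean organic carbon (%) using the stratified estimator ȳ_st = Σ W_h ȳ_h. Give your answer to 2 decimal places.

N = Σ N_h = 3260. Stratum weights W_h = N_h/N.
ȳ_st = (820·2.2 + 1140·5.3 + 120·3.2 + 1180·1.2) / 3260 = 2.9589

ȳ_st ≈ 2.96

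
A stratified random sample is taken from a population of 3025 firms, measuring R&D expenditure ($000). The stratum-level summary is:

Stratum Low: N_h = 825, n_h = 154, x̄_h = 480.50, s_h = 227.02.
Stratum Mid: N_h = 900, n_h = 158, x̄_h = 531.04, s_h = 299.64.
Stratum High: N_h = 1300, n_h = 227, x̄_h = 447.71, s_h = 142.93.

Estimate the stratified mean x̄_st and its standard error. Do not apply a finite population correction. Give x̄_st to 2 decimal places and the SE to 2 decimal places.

x̄_st = Σ W_h x̄_h = (825·480.50 + 900·531.04 + 1300·447.71)/3025 = 481.44512
V̂(x̄_st) = Σ W_h² s_h²/n_h, with W_h = N_h/N and N = 3025:
  stratum Low: (825/3025)²·227.02²/154 = 24.8923
  stratum Mid: (900/3025)²·299.64²/158 = 50.301
  stratum High: (1300/3025)²·142.93²/227 = 16.621
V̂(x̄_st) = 91.8143
SE(x̄_st) = √91.8143 = 9.58198

x̄_st ≈ 481.45, SE ≈ 9.58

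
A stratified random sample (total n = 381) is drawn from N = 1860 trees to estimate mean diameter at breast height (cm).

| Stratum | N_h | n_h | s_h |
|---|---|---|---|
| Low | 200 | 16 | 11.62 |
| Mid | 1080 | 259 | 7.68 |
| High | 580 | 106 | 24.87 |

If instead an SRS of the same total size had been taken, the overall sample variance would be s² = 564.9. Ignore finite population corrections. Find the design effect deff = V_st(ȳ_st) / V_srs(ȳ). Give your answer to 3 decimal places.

V̂(ȳ_st) = Σ W_h² s_h²/n_h, with W_h = N_h/N and N = 1860:
  stratum Low: (200/1860)²·11.62²/16 = 0.0975723
  stratum Mid: (1080/1860)²·7.68²/259 = 0.0767793
  stratum High: (580/1860)²·24.87²/106 = 0.567382
V_st = 0.741734
V_srs = s²/n = 564.9/381 = 1.48268
deff = V_st / V_srs = 0.741734/1.48268 = 0.5003

deff ≈ 0.500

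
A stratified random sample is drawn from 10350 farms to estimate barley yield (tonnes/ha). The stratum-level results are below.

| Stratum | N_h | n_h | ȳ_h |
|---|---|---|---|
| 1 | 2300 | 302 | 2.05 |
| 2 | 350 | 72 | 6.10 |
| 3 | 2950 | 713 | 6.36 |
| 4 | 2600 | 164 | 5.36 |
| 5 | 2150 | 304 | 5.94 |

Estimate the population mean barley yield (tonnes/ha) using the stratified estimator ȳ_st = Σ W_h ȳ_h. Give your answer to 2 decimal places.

ȳ_st ≈ 5.05

N = Σ N_h = 10350. Stratum weights W_h = N_h/N.
ȳ_st = (2300·2.05 + 350·6.10 + 2950·6.36 + 2600·5.36 + 2150·5.94) / 10350 = 5.0550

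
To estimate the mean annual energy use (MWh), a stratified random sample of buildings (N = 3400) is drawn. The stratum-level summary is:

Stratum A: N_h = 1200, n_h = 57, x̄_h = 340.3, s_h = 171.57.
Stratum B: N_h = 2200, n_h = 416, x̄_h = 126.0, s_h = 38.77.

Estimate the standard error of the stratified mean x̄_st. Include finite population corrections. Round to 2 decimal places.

V̂(x̄_st) = Σ W_h² (1 − n_h/N_h) s_h²/n_h, with W_h = N_h/N and N = 3400:
  stratum A: (1200/3400)²·(1 − 57/1200)·171.57²/57 = 61.2742
  stratum B: (2200/3400)²·(1 − 416/2200)·38.77²/416 = 1.22676
V̂(x̄_st) = 62.5009
SE(x̄_st) = √62.5009 = 7.90575

SE(x̄_st) ≈ 7.91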